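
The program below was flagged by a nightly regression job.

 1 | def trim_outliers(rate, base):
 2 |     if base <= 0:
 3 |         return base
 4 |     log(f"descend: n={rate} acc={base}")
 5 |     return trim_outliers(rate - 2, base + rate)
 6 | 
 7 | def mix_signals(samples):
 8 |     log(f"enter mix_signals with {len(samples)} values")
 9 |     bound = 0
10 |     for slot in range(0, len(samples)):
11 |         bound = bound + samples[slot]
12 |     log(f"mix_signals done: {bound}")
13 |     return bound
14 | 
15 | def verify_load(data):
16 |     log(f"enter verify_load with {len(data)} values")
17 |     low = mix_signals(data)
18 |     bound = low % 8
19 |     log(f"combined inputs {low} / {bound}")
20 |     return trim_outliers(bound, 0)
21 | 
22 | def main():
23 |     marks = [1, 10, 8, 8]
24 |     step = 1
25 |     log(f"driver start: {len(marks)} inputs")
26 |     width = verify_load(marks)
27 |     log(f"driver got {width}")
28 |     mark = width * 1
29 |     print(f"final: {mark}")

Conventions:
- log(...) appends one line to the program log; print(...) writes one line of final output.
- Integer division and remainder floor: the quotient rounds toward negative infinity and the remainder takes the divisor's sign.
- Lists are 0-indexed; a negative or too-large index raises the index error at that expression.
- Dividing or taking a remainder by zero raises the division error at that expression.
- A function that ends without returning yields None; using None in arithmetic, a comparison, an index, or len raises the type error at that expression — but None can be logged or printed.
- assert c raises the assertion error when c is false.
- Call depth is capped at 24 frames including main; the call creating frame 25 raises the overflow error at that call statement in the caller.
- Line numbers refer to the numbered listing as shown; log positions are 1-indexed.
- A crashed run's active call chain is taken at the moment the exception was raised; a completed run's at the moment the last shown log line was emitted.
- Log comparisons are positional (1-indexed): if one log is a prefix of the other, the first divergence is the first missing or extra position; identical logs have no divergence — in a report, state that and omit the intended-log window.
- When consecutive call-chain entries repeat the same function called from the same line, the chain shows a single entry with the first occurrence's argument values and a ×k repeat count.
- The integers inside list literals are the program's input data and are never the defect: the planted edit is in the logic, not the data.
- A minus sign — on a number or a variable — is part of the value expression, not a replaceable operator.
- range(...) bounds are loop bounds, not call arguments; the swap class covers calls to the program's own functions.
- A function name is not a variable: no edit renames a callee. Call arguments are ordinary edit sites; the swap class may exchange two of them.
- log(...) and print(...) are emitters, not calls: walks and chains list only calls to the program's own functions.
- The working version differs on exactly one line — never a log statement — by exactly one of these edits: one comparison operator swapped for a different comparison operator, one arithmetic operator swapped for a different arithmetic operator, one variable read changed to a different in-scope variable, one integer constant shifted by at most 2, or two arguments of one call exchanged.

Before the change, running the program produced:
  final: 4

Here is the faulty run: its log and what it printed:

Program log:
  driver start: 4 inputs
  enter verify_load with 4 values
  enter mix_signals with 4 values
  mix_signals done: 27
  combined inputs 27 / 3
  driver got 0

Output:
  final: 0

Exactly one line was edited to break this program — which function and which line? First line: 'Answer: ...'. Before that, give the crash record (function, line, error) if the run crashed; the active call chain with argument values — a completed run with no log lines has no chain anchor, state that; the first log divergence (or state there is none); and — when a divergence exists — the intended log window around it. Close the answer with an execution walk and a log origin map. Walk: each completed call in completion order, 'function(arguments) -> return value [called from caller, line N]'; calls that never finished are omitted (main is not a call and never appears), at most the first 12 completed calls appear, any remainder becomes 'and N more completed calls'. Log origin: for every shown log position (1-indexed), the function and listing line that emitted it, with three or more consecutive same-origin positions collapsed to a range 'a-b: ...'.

Answer: the defect is in trim_outliers at line 2.
Core observation: Everything matches until log position 6, which reads 'driver got 0' in place of 'descend: n=3 acc=0'.
Call chain: main.
First divergence: position 6; shown 'driver got 0' vs intended 'descend: n=3 acc=0'.
Intended log window:
  4: mix_signals done: 27
  5: combined inputs 27 / 3
  6: descend: n=3 acc=0
  7: descend: n=1 acc=3
Execution walk:
  mix_signals([1, 10, 8, 8]) -> 27  [called from verify_load, line 17]
  trim_outliers(3, 0) -> 0  [called from verify_load, line 20]
  verify_load([1, 10, 8, 8]) -> 0  [called from main, line 26]
Log origin:
  1 — main, line 25
  2 — verify_load, line 16
  3 — mix_signals, line 8
  4 — mix_signals, line 12
  5 — verify_load, line 19
  6 — main, line 27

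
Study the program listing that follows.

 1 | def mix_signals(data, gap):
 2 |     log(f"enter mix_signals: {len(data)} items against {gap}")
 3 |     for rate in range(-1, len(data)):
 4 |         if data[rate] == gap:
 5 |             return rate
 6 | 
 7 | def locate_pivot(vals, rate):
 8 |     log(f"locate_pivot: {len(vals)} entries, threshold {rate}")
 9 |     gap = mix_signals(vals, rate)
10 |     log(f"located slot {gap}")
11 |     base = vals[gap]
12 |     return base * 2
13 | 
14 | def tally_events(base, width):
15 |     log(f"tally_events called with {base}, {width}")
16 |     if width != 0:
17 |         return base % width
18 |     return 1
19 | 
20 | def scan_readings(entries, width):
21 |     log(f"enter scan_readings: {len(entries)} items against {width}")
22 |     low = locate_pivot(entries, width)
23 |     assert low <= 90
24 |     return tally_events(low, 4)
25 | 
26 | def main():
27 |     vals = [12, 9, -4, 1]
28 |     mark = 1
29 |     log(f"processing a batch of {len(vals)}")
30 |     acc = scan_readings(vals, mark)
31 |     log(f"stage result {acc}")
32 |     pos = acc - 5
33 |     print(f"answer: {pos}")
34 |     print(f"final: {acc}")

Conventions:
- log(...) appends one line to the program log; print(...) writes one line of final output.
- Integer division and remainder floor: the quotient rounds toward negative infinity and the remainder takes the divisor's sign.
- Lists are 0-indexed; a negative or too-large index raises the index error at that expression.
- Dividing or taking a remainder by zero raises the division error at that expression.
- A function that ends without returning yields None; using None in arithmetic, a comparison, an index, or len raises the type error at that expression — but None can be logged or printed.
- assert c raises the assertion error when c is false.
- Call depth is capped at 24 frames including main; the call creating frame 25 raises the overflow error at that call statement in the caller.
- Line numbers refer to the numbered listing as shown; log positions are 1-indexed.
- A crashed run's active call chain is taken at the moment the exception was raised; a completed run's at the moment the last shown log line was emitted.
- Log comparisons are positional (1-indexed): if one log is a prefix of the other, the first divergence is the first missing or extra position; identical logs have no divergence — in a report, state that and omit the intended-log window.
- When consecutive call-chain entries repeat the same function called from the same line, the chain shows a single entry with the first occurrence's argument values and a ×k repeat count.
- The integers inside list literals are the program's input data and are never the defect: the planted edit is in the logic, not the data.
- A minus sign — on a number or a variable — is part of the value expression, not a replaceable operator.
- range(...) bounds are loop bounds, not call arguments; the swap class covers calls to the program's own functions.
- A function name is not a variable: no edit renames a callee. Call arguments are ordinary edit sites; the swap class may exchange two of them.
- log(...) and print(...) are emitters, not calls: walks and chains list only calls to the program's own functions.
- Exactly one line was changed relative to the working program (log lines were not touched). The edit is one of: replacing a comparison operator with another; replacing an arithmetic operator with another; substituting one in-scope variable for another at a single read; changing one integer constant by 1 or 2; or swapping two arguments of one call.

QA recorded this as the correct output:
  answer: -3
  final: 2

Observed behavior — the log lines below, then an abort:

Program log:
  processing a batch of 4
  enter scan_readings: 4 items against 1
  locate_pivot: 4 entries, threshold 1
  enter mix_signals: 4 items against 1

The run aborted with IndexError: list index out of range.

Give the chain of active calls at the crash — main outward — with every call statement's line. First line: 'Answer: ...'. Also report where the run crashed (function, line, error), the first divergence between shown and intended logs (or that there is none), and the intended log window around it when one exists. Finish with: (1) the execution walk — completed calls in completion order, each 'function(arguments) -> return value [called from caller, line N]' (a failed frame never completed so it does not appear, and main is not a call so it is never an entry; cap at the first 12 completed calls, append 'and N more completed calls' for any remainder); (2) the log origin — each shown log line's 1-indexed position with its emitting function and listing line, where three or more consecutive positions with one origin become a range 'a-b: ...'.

Answer: main -> scan_readings (called at line 30) -> locate_pivot (called at line 22) -> mix_signals (called at line 9).
Key observation: Only 4 log lines were emitted before the run died; the intended continuation was 'located slot 3'.
Crash: mix_signals, line 4, IndexError.
First divergence: position 5; the shown log stops at 4 lines while the working version next logs 'located slot 3'.
Intended log window:
  3: locate_pivot: 4 entries, threshold 1
  4: enter mix_signals: 4 items against 1
  5: located slot 3
  6: tally_events called with 2, 4
Execution walk:
  (no call completed)
Origin of each log line:
  1 — main, line 29
  2 — scan_readings, line 21
  3 — locate_pivot, line 8
  4 — mix_signals, line 2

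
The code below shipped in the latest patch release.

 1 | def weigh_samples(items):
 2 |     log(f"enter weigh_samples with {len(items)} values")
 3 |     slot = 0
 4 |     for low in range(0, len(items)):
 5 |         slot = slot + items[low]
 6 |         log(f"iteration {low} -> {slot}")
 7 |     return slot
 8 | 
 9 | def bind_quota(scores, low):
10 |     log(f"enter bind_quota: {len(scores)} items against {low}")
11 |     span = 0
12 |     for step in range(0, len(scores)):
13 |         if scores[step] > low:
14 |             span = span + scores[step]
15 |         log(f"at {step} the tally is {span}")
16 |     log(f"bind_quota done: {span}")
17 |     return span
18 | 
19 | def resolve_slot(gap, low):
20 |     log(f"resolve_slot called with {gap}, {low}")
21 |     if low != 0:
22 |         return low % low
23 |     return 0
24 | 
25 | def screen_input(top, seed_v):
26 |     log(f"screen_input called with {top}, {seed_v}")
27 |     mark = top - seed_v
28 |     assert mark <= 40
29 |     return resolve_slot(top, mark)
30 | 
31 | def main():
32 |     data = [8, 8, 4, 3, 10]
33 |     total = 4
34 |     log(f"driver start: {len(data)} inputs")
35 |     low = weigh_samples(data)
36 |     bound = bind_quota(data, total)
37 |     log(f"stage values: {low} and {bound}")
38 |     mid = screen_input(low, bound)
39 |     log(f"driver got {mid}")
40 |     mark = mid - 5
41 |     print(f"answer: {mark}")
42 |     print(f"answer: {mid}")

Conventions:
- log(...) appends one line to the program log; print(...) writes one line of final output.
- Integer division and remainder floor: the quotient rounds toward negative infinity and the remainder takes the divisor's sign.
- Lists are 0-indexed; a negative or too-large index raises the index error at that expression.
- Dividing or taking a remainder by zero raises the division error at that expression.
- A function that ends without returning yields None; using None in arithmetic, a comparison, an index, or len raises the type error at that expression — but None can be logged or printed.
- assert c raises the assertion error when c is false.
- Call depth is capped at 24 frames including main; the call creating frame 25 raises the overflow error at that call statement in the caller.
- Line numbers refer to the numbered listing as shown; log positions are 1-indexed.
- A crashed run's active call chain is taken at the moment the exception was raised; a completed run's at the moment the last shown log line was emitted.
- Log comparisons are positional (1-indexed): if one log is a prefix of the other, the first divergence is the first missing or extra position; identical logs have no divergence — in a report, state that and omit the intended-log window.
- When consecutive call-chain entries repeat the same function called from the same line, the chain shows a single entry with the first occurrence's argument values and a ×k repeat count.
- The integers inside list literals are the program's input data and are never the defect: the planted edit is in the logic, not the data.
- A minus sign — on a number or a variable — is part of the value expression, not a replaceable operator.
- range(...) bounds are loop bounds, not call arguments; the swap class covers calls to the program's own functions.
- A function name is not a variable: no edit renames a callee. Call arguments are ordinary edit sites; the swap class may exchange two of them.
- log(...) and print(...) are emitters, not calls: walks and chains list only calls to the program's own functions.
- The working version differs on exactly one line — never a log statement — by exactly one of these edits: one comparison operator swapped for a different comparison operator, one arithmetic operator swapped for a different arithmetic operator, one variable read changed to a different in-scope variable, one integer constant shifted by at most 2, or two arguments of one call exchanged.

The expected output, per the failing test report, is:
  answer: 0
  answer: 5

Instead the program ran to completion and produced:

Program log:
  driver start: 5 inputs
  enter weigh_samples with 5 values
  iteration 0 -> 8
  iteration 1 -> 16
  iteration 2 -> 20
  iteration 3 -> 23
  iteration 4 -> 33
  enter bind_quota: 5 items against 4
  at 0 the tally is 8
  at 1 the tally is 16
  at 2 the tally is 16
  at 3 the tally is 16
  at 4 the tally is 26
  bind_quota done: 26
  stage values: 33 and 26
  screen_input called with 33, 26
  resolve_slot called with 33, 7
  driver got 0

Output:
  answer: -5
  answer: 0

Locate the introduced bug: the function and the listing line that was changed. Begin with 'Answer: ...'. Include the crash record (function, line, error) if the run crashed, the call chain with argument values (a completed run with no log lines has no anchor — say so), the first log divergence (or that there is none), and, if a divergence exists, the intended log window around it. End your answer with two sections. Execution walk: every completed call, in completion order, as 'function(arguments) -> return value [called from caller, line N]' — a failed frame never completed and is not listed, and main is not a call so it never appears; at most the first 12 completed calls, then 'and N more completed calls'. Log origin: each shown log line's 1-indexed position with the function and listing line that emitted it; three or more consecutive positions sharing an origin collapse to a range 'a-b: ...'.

Answer: the defect is in resolve_slot at line 22.
Key observation: The earliest visible damage is log position 18 — 'driver got 0' rather than the intended 'driver got 5'.
Call chain: main.
First divergence: at position 18 the run shows 'driver got 0' where the working version logs 'driver got 5'.
Intended log window:
  16: screen_input called with 33, 26
  17: resolve_slot called with 33, 7
  18: driver got 5
Execution walk:
  weigh_samples([8, 8, 4, 3, 10]) -> 33  [called from main, line 35]
  bind_quota([8, 8, 4, 3, 10], 4) -> 26  [called from main, line 36]
  resolve_slot(33, 7) -> 0  [called from screen_input, line 29]
  screen_input(33, 26) -> 0  [called from main, line 38]
Log origin:
  1: emitted by main (line 34)
  2: emitted by weigh_samples (line 2)
  3-7: emitted by weigh_samples (line 6)
  8: emitted by bind_quota (line 10)
  9-13: emitted by bind_quota (line 15)
  14: emitted by bind_quota (line 16)
  15: emitted by main (line 37)
  16: emitted by screen_input (line 26)
  17: emitted by resolve_slot (line 20)
  18: emitted by main (line 39)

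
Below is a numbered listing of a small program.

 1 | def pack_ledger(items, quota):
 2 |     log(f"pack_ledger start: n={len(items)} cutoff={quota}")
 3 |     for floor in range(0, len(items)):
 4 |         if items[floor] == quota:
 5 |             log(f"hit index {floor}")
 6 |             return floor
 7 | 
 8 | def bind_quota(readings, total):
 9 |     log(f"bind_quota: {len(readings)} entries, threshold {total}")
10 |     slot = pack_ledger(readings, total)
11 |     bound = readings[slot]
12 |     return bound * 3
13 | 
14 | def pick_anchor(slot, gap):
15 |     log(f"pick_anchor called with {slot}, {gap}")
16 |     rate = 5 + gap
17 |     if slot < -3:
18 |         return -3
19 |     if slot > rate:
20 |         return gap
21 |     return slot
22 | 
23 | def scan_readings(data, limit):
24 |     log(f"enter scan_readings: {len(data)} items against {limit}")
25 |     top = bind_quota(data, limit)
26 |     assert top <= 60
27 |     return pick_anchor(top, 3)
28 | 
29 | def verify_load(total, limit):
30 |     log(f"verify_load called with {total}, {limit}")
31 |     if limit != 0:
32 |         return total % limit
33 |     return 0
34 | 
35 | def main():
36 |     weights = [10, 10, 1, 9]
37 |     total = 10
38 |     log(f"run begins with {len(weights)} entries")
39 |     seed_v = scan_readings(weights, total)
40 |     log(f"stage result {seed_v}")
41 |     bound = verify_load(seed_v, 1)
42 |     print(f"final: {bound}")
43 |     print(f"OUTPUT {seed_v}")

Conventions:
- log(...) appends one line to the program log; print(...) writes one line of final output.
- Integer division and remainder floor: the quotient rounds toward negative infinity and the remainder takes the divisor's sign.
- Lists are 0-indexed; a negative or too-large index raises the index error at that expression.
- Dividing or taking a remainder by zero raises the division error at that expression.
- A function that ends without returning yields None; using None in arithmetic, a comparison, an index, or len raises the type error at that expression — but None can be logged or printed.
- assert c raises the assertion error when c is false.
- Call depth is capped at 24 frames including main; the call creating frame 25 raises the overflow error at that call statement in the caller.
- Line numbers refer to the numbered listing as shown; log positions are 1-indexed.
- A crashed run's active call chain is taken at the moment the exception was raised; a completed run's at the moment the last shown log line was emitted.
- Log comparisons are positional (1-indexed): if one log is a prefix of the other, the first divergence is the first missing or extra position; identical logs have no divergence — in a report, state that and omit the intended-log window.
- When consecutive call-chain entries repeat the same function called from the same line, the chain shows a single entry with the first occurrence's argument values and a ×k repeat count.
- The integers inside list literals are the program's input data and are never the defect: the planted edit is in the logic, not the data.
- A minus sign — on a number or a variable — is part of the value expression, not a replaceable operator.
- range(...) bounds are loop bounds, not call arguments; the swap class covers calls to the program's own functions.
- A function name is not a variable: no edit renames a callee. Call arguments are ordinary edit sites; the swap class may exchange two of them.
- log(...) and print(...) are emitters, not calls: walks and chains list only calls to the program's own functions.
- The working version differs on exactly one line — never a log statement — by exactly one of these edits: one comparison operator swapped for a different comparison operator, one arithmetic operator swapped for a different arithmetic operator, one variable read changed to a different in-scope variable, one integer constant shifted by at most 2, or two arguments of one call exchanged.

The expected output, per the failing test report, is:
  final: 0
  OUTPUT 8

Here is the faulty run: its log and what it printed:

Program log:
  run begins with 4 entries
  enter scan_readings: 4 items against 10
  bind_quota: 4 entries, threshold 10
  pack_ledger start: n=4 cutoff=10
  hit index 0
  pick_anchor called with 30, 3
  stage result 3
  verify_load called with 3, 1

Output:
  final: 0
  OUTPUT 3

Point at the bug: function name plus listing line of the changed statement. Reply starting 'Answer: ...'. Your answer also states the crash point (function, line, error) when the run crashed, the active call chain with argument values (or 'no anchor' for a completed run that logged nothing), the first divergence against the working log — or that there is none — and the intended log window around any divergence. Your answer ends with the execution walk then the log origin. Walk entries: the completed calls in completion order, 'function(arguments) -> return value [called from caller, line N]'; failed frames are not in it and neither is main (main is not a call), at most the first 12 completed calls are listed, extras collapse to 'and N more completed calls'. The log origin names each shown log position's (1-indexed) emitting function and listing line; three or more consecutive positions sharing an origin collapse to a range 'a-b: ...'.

Answer: the defect is in pick_anchor at line 20.
Key fact: Log line 7 is where behavior first shows: 'stage result 3' appears instead of 'stage result 8'.
Call chain: main -> verify_load(3, 1) (called at line 41).
First divergence: position 7 — the shown line 'stage result 3' should read 'stage result 8'.
Intended log window:
  5: hit index 0
  6: pick_anchor called with 30, 3
  7: stage result 8
  8: verify_load called with 8, 1
Execution walk:
  pack_ledger([10, 10, 1, 9], 10) -> 0  [called from bind_quota, line 10]
  bind_quota([10, 10, 1, 9], 10) -> 30  [called from scan_readings, line 25]
  pick_anchor(30, 3) -> 3  [called from scan_readings, line 27]
  scan_readings([10, 10, 1, 9], 10) -> 3  [called from main, line 39]
  verify_load(3, 1) -> 0  [called from main, line 41]
Log origins:
  1 — main, line 38
  2 — scan_readings, line 24
  3 — bind_quota, line 9
  4 — pack_ledger, line 2
  5 — pack_ledger, line 5
  6 — pick_anchor, line 15
  7 — main, line 40
  8 — verify_load, line 30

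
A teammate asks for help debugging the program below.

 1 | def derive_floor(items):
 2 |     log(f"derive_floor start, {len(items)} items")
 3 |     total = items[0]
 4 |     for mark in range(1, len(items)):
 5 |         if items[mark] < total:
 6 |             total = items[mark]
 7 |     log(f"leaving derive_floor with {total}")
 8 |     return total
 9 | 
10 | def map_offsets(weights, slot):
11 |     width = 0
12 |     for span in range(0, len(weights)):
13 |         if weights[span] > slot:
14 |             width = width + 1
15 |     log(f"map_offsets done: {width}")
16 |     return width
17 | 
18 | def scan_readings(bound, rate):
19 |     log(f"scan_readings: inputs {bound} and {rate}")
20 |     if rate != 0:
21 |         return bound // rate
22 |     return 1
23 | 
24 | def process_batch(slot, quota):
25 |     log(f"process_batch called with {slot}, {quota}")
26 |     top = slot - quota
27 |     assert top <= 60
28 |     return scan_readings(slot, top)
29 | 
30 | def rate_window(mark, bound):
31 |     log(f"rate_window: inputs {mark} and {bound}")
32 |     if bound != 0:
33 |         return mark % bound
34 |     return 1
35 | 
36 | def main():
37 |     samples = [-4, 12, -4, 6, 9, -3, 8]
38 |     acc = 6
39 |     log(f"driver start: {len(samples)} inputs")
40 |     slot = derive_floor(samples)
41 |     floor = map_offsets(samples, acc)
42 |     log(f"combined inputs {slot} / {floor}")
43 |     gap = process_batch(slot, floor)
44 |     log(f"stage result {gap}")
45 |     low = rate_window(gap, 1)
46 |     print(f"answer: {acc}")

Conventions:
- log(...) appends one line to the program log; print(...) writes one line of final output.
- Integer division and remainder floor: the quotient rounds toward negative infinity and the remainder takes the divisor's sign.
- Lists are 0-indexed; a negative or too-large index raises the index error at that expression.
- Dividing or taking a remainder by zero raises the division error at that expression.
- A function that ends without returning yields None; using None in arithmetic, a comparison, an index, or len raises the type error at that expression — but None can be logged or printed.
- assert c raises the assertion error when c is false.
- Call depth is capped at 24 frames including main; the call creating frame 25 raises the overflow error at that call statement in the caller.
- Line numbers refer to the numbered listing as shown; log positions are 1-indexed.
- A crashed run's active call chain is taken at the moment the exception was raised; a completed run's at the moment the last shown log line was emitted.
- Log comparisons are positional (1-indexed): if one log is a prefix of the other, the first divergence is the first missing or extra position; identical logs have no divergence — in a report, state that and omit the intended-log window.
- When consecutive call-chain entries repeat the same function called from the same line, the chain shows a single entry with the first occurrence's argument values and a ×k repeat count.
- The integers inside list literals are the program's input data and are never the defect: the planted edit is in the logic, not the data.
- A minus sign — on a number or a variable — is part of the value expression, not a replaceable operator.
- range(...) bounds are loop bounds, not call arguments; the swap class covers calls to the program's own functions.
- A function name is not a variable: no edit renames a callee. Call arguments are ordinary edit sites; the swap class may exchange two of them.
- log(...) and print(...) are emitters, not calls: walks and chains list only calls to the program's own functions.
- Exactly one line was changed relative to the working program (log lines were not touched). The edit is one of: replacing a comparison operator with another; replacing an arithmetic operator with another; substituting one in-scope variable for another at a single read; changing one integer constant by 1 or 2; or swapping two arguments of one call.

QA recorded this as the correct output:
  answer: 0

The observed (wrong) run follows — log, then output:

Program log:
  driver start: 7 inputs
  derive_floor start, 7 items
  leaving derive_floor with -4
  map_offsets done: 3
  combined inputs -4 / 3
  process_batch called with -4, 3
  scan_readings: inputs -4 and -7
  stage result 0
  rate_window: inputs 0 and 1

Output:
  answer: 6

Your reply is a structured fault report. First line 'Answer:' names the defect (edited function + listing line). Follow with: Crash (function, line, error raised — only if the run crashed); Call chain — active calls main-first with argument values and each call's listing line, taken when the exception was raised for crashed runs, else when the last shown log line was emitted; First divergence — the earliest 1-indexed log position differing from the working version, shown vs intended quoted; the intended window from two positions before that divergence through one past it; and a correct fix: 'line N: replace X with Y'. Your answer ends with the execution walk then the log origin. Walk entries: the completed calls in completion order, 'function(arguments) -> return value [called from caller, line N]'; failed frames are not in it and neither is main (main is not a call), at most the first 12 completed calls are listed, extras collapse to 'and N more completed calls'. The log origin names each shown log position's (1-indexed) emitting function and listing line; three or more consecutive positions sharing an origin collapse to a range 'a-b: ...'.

Answer: the defect is in main at line 46.
Key observation: The two runs log identically and part ways only at the printed values.
Call chain: main -> rate_window(0, 1) (called at line 45).
First divergence: none; the two logs match at every position.
Execution walk:
  derive_floor([-4, 12, -4, 6, 9, -3, 8]) -> -4  [called from main, line 40]
  map_offsets([-4, 12, -4, 6, 9, -3, 8], 6) -> 3  [called from main, line 41]
  scan_readings(-4, -7) -> 0  [called from process_batch, line 28]
  process_batch(-4, 3) -> 0  [called from main, line 43]
  rate_window(0, 1) -> 0  [called from main, line 45]
Log origins:
  1 — main, line 39
  2 — derive_floor, line 2
  3 — derive_floor, line 7
  4 — map_offsets, line 15
  5 — main, line 42
  6 — process_batch, line 25
  7 — scan_readings, line 19
  8 — main, line 44
  9 — rate_window, line 31
A correct fix: line 46: replace `acc` with `low`.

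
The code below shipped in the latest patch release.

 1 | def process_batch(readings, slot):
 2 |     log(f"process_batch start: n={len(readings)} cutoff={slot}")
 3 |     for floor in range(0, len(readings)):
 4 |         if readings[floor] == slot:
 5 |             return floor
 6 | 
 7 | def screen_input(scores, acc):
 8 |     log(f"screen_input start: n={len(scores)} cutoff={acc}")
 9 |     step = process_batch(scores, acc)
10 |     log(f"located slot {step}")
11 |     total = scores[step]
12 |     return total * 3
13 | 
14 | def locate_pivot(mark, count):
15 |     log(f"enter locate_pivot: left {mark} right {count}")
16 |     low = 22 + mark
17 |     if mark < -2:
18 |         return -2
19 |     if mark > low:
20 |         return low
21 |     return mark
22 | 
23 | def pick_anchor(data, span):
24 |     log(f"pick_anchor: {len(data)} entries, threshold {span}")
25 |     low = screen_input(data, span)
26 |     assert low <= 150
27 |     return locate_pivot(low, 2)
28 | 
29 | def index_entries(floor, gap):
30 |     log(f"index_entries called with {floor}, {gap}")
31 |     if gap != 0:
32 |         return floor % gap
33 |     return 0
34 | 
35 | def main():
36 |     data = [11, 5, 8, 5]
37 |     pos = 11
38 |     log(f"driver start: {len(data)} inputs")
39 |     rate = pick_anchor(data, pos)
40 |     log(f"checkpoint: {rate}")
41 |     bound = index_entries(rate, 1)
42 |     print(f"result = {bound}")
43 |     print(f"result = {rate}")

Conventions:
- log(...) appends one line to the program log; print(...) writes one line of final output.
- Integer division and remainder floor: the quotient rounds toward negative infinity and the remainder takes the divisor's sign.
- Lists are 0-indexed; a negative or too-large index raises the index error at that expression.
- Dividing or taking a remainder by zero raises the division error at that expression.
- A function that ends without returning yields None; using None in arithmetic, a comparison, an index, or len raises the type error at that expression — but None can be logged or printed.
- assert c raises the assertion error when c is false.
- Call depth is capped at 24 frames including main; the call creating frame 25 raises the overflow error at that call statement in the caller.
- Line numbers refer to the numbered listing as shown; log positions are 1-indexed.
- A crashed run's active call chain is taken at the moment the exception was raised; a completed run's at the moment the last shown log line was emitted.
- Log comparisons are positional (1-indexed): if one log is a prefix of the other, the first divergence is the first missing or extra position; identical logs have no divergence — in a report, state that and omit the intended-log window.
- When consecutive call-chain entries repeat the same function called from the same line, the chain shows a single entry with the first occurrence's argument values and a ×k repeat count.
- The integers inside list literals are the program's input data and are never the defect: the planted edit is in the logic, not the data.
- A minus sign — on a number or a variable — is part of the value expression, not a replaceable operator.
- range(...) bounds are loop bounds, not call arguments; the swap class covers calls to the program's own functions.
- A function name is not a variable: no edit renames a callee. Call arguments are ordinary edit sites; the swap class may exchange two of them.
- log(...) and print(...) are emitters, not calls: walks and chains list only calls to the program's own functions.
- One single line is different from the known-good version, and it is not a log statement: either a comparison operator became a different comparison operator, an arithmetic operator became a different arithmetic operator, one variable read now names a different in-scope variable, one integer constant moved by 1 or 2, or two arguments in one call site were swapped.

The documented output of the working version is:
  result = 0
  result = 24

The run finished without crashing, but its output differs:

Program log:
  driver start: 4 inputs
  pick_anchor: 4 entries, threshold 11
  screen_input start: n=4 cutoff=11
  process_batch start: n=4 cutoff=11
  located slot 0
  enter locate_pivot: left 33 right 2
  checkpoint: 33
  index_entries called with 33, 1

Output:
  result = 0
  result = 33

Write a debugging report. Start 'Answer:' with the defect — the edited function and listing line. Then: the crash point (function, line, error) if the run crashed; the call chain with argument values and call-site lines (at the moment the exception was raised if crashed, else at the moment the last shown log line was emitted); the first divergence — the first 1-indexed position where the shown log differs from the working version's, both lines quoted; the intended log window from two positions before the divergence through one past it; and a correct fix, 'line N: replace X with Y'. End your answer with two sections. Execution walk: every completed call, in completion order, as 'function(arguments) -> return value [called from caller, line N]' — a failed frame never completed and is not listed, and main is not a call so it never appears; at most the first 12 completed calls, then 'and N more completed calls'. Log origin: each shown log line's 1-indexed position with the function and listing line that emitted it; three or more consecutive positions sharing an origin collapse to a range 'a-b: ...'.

Answer: the defect is in locate_pivot at line 16.
Key observation: The earliest visible damage is log position 7 — 'checkpoint: 33' rather than the intended 'checkpoint: 24'.
Call chain: main -> index_entries(33, 1) (called at line 41).
First divergence: position 7; shown 'checkpoint: 33' vs intended 'checkpoint: 24'.
Intended log window:
  5: located slot 0
  6: enter locate_pivot: left 33 right 2
  7: checkpoint: 24
  8: index_entries called with 24, 1
Execution walk:
  process_batch([11, 5, 8, 5], 11) -> 0  [called from screen_input, line 9]
  screen_input([11, 5, 8, 5], 11) -> 33  [called from pick_anchor, line 25]
  locate_pivot(33, 2) -> 33  [called from pick_anchor, line 27]
  pick_anchor([11, 5, 8, 5], 11) -> 33  [called from main, line 39]
  index_entries(33, 1) -> 0  [called from main, line 41]
Origin of each log line:
  1: logged in main at line 38
  2: logged in pick_anchor at line 24
  3: logged in screen_input at line 8
  4: logged in process_batch at line 2
  5: logged in screen_input at line 10
  6: logged in locate_pivot at line 15
  7: logged in main at line 40
  8: logged in index_entries at line 30
A correct fix: line 16: replace `mark` with `count`.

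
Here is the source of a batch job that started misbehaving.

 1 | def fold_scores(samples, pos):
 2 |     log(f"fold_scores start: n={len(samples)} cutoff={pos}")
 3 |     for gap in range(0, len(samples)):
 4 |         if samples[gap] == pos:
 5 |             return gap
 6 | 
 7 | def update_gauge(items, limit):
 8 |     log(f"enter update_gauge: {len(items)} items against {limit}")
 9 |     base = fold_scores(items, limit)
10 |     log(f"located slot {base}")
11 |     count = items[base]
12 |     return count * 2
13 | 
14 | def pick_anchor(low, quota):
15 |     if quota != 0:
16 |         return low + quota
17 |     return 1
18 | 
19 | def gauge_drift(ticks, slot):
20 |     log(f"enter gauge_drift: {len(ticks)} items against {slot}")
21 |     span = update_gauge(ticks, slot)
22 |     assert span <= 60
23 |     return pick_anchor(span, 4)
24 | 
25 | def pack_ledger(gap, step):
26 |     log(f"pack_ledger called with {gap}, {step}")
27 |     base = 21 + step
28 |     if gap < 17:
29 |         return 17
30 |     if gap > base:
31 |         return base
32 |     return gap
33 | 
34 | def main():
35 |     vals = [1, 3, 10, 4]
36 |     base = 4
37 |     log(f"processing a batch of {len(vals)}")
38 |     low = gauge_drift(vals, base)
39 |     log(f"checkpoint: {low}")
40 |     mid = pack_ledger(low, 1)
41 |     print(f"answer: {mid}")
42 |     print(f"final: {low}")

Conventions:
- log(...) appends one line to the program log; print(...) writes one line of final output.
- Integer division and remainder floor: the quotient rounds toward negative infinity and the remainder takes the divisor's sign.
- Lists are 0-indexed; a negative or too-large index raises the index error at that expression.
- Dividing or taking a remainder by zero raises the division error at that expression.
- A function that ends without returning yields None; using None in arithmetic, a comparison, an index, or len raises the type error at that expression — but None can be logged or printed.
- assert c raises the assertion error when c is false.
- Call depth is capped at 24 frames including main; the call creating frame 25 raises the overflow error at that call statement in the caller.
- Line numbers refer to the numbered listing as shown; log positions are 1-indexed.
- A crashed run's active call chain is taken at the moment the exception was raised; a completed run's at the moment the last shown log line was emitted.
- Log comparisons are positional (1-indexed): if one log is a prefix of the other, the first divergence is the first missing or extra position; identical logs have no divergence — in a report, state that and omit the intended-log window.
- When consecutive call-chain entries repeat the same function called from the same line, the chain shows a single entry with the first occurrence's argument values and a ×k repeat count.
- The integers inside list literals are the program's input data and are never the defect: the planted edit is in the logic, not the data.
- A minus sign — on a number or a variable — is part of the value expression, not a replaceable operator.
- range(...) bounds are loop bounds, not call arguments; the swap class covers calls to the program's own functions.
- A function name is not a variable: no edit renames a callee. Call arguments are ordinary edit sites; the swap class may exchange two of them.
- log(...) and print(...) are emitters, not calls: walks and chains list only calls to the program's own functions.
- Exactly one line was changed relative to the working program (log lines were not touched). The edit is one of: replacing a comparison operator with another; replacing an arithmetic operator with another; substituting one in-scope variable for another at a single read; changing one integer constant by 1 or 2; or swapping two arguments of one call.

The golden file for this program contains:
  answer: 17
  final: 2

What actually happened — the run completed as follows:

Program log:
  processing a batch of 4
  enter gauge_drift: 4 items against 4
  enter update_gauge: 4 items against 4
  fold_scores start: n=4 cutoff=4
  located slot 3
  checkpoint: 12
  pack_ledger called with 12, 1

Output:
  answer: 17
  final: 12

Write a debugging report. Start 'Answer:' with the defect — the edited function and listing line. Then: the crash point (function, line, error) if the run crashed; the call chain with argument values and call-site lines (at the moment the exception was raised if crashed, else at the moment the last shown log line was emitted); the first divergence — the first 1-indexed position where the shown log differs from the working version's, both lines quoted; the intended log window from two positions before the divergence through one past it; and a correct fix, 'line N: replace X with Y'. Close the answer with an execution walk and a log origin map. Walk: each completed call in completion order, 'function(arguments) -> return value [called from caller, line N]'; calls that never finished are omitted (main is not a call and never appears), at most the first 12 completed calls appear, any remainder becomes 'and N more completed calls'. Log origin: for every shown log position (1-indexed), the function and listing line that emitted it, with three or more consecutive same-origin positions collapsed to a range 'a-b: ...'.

Answer: the defect is in pick_anchor at line 16.
Key fact: Position 6 is the first bad log line: 'checkpoint: 12' should read 'checkpoint: 2'.
Call chain: main -> pack_ledger(12, 1) (called at line 40).
First divergence: position 6 — shown 'checkpoint: 12', intended 'checkpoint: 2'.
Intended log window:
  4: fold_scores start: n=4 cutoff=4
  5: located slot 3
  6: checkpoint: 2
  7: pack_ledger called with 2, 1
Execution walk:
  fold_scores([1, 3, 10, 4], 4) -> 3  [called from update_gauge, line 9]
  update_gauge([1, 3, 10, 4], 4) -> 8  [called from gauge_drift, line 21]
  pick_anchor(8, 4) -> 12  [called from gauge_drift, line 23]
  gauge_drift([1, 3, 10, 4], 4) -> 12  [called from main, line 38]
  pack_ledger(12, 1) -> 17  [called from main, line 40]
Log line origins:
  1: logged in main at line 37
  2: logged in gauge_drift at line 20
  3: logged in update_gauge at line 8
  4: logged in fold_scores at line 2
  5: logged in update_gauge at line 10
  6: logged in main at line 39
  7: logged in pack_ledger at line 26
A correct fix: line 16: replace `+` with `//`.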